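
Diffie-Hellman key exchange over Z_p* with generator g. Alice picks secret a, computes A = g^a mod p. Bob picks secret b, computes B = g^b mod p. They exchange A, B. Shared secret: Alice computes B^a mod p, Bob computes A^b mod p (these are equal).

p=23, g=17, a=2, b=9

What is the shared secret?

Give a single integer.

Answer: 3

Derivation:
A = 17^2 mod 23  (bits of 2 = 10)
  bit 0 = 1: r = r^2 * 17 mod 23 = 1^2 * 17 = 1*17 = 17
  bit 1 = 0: r = r^2 mod 23 = 17^2 = 13
  -> A = 13
B = 17^9 mod 23  (bits of 9 = 1001)
  bit 0 = 1: r = r^2 * 17 mod 23 = 1^2 * 17 = 1*17 = 17
  bit 1 = 0: r = r^2 mod 23 = 17^2 = 13
  bit 2 = 0: r = r^2 mod 23 = 13^2 = 8
  bit 3 = 1: r = r^2 * 17 mod 23 = 8^2 * 17 = 18*17 = 7
  -> B = 7
s = B^a = 7^2 mod 23  (bits of 2 = 10)
  bit 0 = 1: r = r^2 * 7 mod 23 = 1^2 * 7 = 1*7 = 7
  bit 1 = 0: r = r^2 mod 23 = 7^2 = 3
  -> s = B^a = 3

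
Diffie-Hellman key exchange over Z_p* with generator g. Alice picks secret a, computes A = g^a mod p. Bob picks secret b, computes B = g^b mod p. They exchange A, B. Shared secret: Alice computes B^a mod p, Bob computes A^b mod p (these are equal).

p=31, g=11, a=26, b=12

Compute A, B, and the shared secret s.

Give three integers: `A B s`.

A = 11^26 mod 31  (bits of 26 = 11010)
  bit 0 = 1: r = r^2 * 11 mod 31 = 1^2 * 11 = 1*11 = 11
  bit 1 = 1: r = r^2 * 11 mod 31 = 11^2 * 11 = 28*11 = 29
  bit 2 = 0: r = r^2 mod 31 = 29^2 = 4
  bit 3 = 1: r = r^2 * 11 mod 31 = 4^2 * 11 = 16*11 = 21
  bit 4 = 0: r = r^2 mod 31 = 21^2 = 7
  -> A = 7
B = 11^12 mod 31  (bits of 12 = 1100)
  bit 0 = 1: r = r^2 * 11 mod 31 = 1^2 * 11 = 1*11 = 11
  bit 1 = 1: r = r^2 * 11 mod 31 = 11^2 * 11 = 28*11 = 29
  bit 2 = 0: r = r^2 mod 31 = 29^2 = 4
  bit 3 = 0: r = r^2 mod 31 = 4^2 = 16
  -> B = 16
s = B^a = 16^26 mod 31  (bits of 26 = 11010)
  bit 0 = 1: r = r^2 * 16 mod 31 = 1^2 * 16 = 1*16 = 16
  bit 1 = 1: r = r^2 * 16 mod 31 = 16^2 * 16 = 8*16 = 4
  bit 2 = 0: r = r^2 mod 31 = 4^2 = 16
  bit 3 = 1: r = r^2 * 16 mod 31 = 16^2 * 16 = 8*16 = 4
  bit 4 = 0: r = r^2 mod 31 = 4^2 = 16
  -> s = B^a = 16

Answer: 7 16 16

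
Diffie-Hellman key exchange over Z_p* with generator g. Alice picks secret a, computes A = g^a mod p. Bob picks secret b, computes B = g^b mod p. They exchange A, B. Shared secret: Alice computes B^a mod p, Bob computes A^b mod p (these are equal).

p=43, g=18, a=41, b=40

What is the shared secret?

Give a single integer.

A = 18^41 mod 43  (bits of 41 = 101001)
  bit 0 = 1: r = r^2 * 18 mod 43 = 1^2 * 18 = 1*18 = 18
  bit 1 = 0: r = r^2 mod 43 = 18^2 = 23
  bit 2 = 1: r = r^2 * 18 mod 43 = 23^2 * 18 = 13*18 = 19
  bit 3 = 0: r = r^2 mod 43 = 19^2 = 17
  bit 4 = 0: r = r^2 mod 43 = 17^2 = 31
  bit 5 = 1: r = r^2 * 18 mod 43 = 31^2 * 18 = 15*18 = 12
  -> A = 12
B = 18^40 mod 43  (bits of 40 = 101000)
  bit 0 = 1: r = r^2 * 18 mod 43 = 1^2 * 18 = 1*18 = 18
  bit 1 = 0: r = r^2 mod 43 = 18^2 = 23
  bit 2 = 1: r = r^2 * 18 mod 43 = 23^2 * 18 = 13*18 = 19
  bit 3 = 0: r = r^2 mod 43 = 19^2 = 17
  bit 4 = 0: r = r^2 mod 43 = 17^2 = 31
  bit 5 = 0: r = r^2 mod 43 = 31^2 = 15
  -> B = 15
s = B^a = 15^41 mod 43  (bits of 41 = 101001)
  bit 0 = 1: r = r^2 * 15 mod 43 = 1^2 * 15 = 1*15 = 15
  bit 1 = 0: r = r^2 mod 43 = 15^2 = 10
  bit 2 = 1: r = r^2 * 15 mod 43 = 10^2 * 15 = 14*15 = 38
  bit 3 = 0: r = r^2 mod 43 = 38^2 = 25
  bit 4 = 0: r = r^2 mod 43 = 25^2 = 23
  bit 5 = 1: r = r^2 * 15 mod 43 = 23^2 * 15 = 13*15 = 23
  -> s = B^a = 23

Answer: 23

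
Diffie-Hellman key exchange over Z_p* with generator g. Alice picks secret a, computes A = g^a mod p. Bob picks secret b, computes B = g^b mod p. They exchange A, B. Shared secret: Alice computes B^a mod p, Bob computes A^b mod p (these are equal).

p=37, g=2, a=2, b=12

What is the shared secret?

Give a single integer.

Answer: 10

Derivation:
A = 2^2 mod 37  (bits of 2 = 10)
  bit 0 = 1: r = r^2 * 2 mod 37 = 1^2 * 2 = 1*2 = 2
  bit 1 = 0: r = r^2 mod 37 = 2^2 = 4
  -> A = 4
B = 2^12 mod 37  (bits of 12 = 1100)
  bit 0 = 1: r = r^2 * 2 mod 37 = 1^2 * 2 = 1*2 = 2
  bit 1 = 1: r = r^2 * 2 mod 37 = 2^2 * 2 = 4*2 = 8
  bit 2 = 0: r = r^2 mod 37 = 8^2 = 27
  bit 3 = 0: r = r^2 mod 37 = 27^2 = 26
  -> B = 26
s = B^a = 26^2 mod 37  (bits of 2 = 10)
  bit 0 = 1: r = r^2 * 26 mod 37 = 1^2 * 26 = 1*26 = 26
  bit 1 = 0: r = r^2 mod 37 = 26^2 = 10
  -> s = B^a = 10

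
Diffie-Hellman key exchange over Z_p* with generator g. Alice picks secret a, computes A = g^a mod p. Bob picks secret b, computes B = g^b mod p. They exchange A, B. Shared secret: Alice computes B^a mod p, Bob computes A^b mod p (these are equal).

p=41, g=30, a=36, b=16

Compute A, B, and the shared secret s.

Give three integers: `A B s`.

A = 30^36 mod 41  (bits of 36 = 100100)
  bit 0 = 1: r = r^2 * 30 mod 41 = 1^2 * 30 = 1*30 = 30
  bit 1 = 0: r = r^2 mod 41 = 30^2 = 39
  bit 2 = 0: r = r^2 mod 41 = 39^2 = 4
  bit 3 = 1: r = r^2 * 30 mod 41 = 4^2 * 30 = 16*30 = 29
  bit 4 = 0: r = r^2 mod 41 = 29^2 = 21
  bit 5 = 0: r = r^2 mod 41 = 21^2 = 31
  -> A = 31
B = 30^16 mod 41  (bits of 16 = 10000)
  bit 0 = 1: r = r^2 * 30 mod 41 = 1^2 * 30 = 1*30 = 30
  bit 1 = 0: r = r^2 mod 41 = 30^2 = 39
  bit 2 = 0: r = r^2 mod 41 = 39^2 = 4
  bit 3 = 0: r = r^2 mod 41 = 4^2 = 16
  bit 4 = 0: r = r^2 mod 41 = 16^2 = 10
  -> B = 10
s = B^a = 10^36 mod 41  (bits of 36 = 100100)
  bit 0 = 1: r = r^2 * 10 mod 41 = 1^2 * 10 = 1*10 = 10
  bit 1 = 0: r = r^2 mod 41 = 10^2 = 18
  bit 2 = 0: r = r^2 mod 41 = 18^2 = 37
  bit 3 = 1: r = r^2 * 10 mod 41 = 37^2 * 10 = 16*10 = 37
  bit 4 = 0: r = r^2 mod 41 = 37^2 = 16
  bit 5 = 0: r = r^2 mod 41 = 16^2 = 10
  -> s = B^a = 10

Answer: 31 10 10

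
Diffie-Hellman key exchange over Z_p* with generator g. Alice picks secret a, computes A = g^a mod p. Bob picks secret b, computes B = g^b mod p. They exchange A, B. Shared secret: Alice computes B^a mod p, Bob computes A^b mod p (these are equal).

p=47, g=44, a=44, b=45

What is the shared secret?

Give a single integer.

A = 44^44 mod 47  (bits of 44 = 101100)
  bit 0 = 1: r = r^2 * 44 mod 47 = 1^2 * 44 = 1*44 = 44
  bit 1 = 0: r = r^2 mod 47 = 44^2 = 9
  bit 2 = 1: r = r^2 * 44 mod 47 = 9^2 * 44 = 34*44 = 39
  bit 3 = 1: r = r^2 * 44 mod 47 = 39^2 * 44 = 17*44 = 43
  bit 4 = 0: r = r^2 mod 47 = 43^2 = 16
  bit 5 = 0: r = r^2 mod 47 = 16^2 = 21
  -> A = 21
B = 44^45 mod 47  (bits of 45 = 101101)
  bit 0 = 1: r = r^2 * 44 mod 47 = 1^2 * 44 = 1*44 = 44
  bit 1 = 0: r = r^2 mod 47 = 44^2 = 9
  bit 2 = 1: r = r^2 * 44 mod 47 = 9^2 * 44 = 34*44 = 39
  bit 3 = 1: r = r^2 * 44 mod 47 = 39^2 * 44 = 17*44 = 43
  bit 4 = 0: r = r^2 mod 47 = 43^2 = 16
  bit 5 = 1: r = r^2 * 44 mod 47 = 16^2 * 44 = 21*44 = 31
  -> B = 31
s = B^a = 31^44 mod 47  (bits of 44 = 101100)
  bit 0 = 1: r = r^2 * 31 mod 47 = 1^2 * 31 = 1*31 = 31
  bit 1 = 0: r = r^2 mod 47 = 31^2 = 21
  bit 2 = 1: r = r^2 * 31 mod 47 = 21^2 * 31 = 18*31 = 41
  bit 3 = 1: r = r^2 * 31 mod 47 = 41^2 * 31 = 36*31 = 35
  bit 4 = 0: r = r^2 mod 47 = 35^2 = 3
  bit 5 = 0: r = r^2 mod 47 = 3^2 = 9
  -> s = B^a = 9

Answer: 9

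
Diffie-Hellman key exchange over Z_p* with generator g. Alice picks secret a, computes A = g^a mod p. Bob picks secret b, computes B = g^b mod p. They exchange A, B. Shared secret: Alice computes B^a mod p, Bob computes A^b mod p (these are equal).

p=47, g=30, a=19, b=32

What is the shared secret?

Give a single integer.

Answer: 28

Derivation:
A = 30^19 mod 47  (bits of 19 = 10011)
  bit 0 = 1: r = r^2 * 30 mod 47 = 1^2 * 30 = 1*30 = 30
  bit 1 = 0: r = r^2 mod 47 = 30^2 = 7
  bit 2 = 0: r = r^2 mod 47 = 7^2 = 2
  bit 3 = 1: r = r^2 * 30 mod 47 = 2^2 * 30 = 4*30 = 26
  bit 4 = 1: r = r^2 * 30 mod 47 = 26^2 * 30 = 18*30 = 23
  -> A = 23
B = 30^32 mod 47  (bits of 32 = 100000)
  bit 0 = 1: r = r^2 * 30 mod 47 = 1^2 * 30 = 1*30 = 30
  bit 1 = 0: r = r^2 mod 47 = 30^2 = 7
  bit 2 = 0: r = r^2 mod 47 = 7^2 = 2
  bit 3 = 0: r = r^2 mod 47 = 2^2 = 4
  bit 4 = 0: r = r^2 mod 47 = 4^2 = 16
  bit 5 = 0: r = r^2 mod 47 = 16^2 = 21
  -> B = 21
s = B^a = 21^19 mod 47  (bits of 19 = 10011)
  bit 0 = 1: r = r^2 * 21 mod 47 = 1^2 * 21 = 1*21 = 21
  bit 1 = 0: r = r^2 mod 47 = 21^2 = 18
  bit 2 = 0: r = r^2 mod 47 = 18^2 = 42
  bit 3 = 1: r = r^2 * 21 mod 47 = 42^2 * 21 = 25*21 = 8
  bit 4 = 1: r = r^2 * 21 mod 47 = 8^2 * 21 = 17*21 = 28
  -> s = B^a = 28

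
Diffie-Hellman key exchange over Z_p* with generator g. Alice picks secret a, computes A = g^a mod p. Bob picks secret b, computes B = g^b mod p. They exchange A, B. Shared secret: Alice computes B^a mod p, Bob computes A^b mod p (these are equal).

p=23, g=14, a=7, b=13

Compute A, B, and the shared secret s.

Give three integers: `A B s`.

A = 14^7 mod 23  (bits of 7 = 111)
  bit 0 = 1: r = r^2 * 14 mod 23 = 1^2 * 14 = 1*14 = 14
  bit 1 = 1: r = r^2 * 14 mod 23 = 14^2 * 14 = 12*14 = 7
  bit 2 = 1: r = r^2 * 14 mod 23 = 7^2 * 14 = 3*14 = 19
  -> A = 19
B = 14^13 mod 23  (bits of 13 = 1101)
  bit 0 = 1: r = r^2 * 14 mod 23 = 1^2 * 14 = 1*14 = 14
  bit 1 = 1: r = r^2 * 14 mod 23 = 14^2 * 14 = 12*14 = 7
  bit 2 = 0: r = r^2 mod 23 = 7^2 = 3
  bit 3 = 1: r = r^2 * 14 mod 23 = 3^2 * 14 = 9*14 = 11
  -> B = 11
s = B^a = 11^7 mod 23  (bits of 7 = 111)
  bit 0 = 1: r = r^2 * 11 mod 23 = 1^2 * 11 = 1*11 = 11
  bit 1 = 1: r = r^2 * 11 mod 23 = 11^2 * 11 = 6*11 = 20
  bit 2 = 1: r = r^2 * 11 mod 23 = 20^2 * 11 = 9*11 = 7
  -> s = B^a = 7

Answer: 19 11 7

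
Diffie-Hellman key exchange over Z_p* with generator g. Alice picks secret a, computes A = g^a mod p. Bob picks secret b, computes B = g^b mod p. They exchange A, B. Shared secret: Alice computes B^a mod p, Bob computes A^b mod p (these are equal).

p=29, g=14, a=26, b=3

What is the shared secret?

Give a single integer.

Answer: 6

Derivation:
A = 14^26 mod 29  (bits of 26 = 11010)
  bit 0 = 1: r = r^2 * 14 mod 29 = 1^2 * 14 = 1*14 = 14
  bit 1 = 1: r = r^2 * 14 mod 29 = 14^2 * 14 = 22*14 = 18
  bit 2 = 0: r = r^2 mod 29 = 18^2 = 5
  bit 3 = 1: r = r^2 * 14 mod 29 = 5^2 * 14 = 25*14 = 2
  bit 4 = 0: r = r^2 mod 29 = 2^2 = 4
  -> A = 4
B = 14^3 mod 29  (bits of 3 = 11)
  bit 0 = 1: r = r^2 * 14 mod 29 = 1^2 * 14 = 1*14 = 14
  bit 1 = 1: r = r^2 * 14 mod 29 = 14^2 * 14 = 22*14 = 18
  -> B = 18
s = B^a = 18^26 mod 29  (bits of 26 = 11010)
  bit 0 = 1: r = r^2 * 18 mod 29 = 1^2 * 18 = 1*18 = 18
  bit 1 = 1: r = r^2 * 18 mod 29 = 18^2 * 18 = 5*18 = 3
  bit 2 = 0: r = r^2 mod 29 = 3^2 = 9
  bit 3 = 1: r = r^2 * 18 mod 29 = 9^2 * 18 = 23*18 = 8
  bit 4 = 0: r = r^2 mod 29 = 8^2 = 6
  -> s = B^a = 6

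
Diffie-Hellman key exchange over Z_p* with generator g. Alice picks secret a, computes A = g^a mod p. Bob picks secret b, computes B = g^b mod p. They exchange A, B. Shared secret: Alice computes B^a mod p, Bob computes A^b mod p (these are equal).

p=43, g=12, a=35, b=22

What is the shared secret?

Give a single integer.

Answer: 36

Derivation:
A = 12^35 mod 43  (bits of 35 = 100011)
  bit 0 = 1: r = r^2 * 12 mod 43 = 1^2 * 12 = 1*12 = 12
  bit 1 = 0: r = r^2 mod 43 = 12^2 = 15
  bit 2 = 0: r = r^2 mod 43 = 15^2 = 10
  bit 3 = 0: r = r^2 mod 43 = 10^2 = 14
  bit 4 = 1: r = r^2 * 12 mod 43 = 14^2 * 12 = 24*12 = 30
  bit 5 = 1: r = r^2 * 12 mod 43 = 30^2 * 12 = 40*12 = 7
  -> A = 7
B = 12^22 mod 43  (bits of 22 = 10110)
  bit 0 = 1: r = r^2 * 12 mod 43 = 1^2 * 12 = 1*12 = 12
  bit 1 = 0: r = r^2 mod 43 = 12^2 = 15
  bit 2 = 1: r = r^2 * 12 mod 43 = 15^2 * 12 = 10*12 = 34
  bit 3 = 1: r = r^2 * 12 mod 43 = 34^2 * 12 = 38*12 = 26
  bit 4 = 0: r = r^2 mod 43 = 26^2 = 31
  -> B = 31
s = B^a = 31^35 mod 43  (bits of 35 = 100011)
  bit 0 = 1: r = r^2 * 31 mod 43 = 1^2 * 31 = 1*31 = 31
  bit 1 = 0: r = r^2 mod 43 = 31^2 = 15
  bit 2 = 0: r = r^2 mod 43 = 15^2 = 10
  bit 3 = 0: r = r^2 mod 43 = 10^2 = 14
  bit 4 = 1: r = r^2 * 31 mod 43 = 14^2 * 31 = 24*31 = 13
  bit 5 = 1: r = r^2 * 31 mod 43 = 13^2 * 31 = 40*31 = 36
  -> s = B^a = 36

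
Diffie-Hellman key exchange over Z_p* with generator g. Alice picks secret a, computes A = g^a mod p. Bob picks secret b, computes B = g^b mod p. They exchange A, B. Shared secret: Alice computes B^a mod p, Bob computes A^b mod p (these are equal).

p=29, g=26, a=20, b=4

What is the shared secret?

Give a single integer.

Answer: 24

Derivation:
A = 26^20 mod 29  (bits of 20 = 10100)
  bit 0 = 1: r = r^2 * 26 mod 29 = 1^2 * 26 = 1*26 = 26
  bit 1 = 0: r = r^2 mod 29 = 26^2 = 9
  bit 2 = 1: r = r^2 * 26 mod 29 = 9^2 * 26 = 23*26 = 18
  bit 3 = 0: r = r^2 mod 29 = 18^2 = 5
  bit 4 = 0: r = r^2 mod 29 = 5^2 = 25
  -> A = 25
B = 26^4 mod 29  (bits of 4 = 100)
  bit 0 = 1: r = r^2 * 26 mod 29 = 1^2 * 26 = 1*26 = 26
  bit 1 = 0: r = r^2 mod 29 = 26^2 = 9
  bit 2 = 0: r = r^2 mod 29 = 9^2 = 23
  -> B = 23
s = B^a = 23^20 mod 29  (bits of 20 = 10100)
  bit 0 = 1: r = r^2 * 23 mod 29 = 1^2 * 23 = 1*23 = 23
  bit 1 = 0: r = r^2 mod 29 = 23^2 = 7
  bit 2 = 1: r = r^2 * 23 mod 29 = 7^2 * 23 = 20*23 = 25
  bit 3 = 0: r = r^2 mod 29 = 25^2 = 16
  bit 4 = 0: r = r^2 mod 29 = 16^2 = 24
  -> s = B^a = 24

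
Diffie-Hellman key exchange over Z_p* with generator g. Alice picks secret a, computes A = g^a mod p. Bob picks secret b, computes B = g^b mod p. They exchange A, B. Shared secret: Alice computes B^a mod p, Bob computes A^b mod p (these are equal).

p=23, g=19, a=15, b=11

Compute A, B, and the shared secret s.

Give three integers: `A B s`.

Answer: 20 22 22

Derivation:
A = 19^15 mod 23  (bits of 15 = 1111)
  bit 0 = 1: r = r^2 * 19 mod 23 = 1^2 * 19 = 1*19 = 19
  bit 1 = 1: r = r^2 * 19 mod 23 = 19^2 * 19 = 16*19 = 5
  bit 2 = 1: r = r^2 * 19 mod 23 = 5^2 * 19 = 2*19 = 15
  bit 3 = 1: r = r^2 * 19 mod 23 = 15^2 * 19 = 18*19 = 20
  -> A = 20
B = 19^11 mod 23  (bits of 11 = 1011)
  bit 0 = 1: r = r^2 * 19 mod 23 = 1^2 * 19 = 1*19 = 19
  bit 1 = 0: r = r^2 mod 23 = 19^2 = 16
  bit 2 = 1: r = r^2 * 19 mod 23 = 16^2 * 19 = 3*19 = 11
  bit 3 = 1: r = r^2 * 19 mod 23 = 11^2 * 19 = 6*19 = 22
  -> B = 22
s = B^a = 22^15 mod 23  (bits of 15 = 1111)
  bit 0 = 1: r = r^2 * 22 mod 23 = 1^2 * 22 = 1*22 = 22
  bit 1 = 1: r = r^2 * 22 mod 23 = 22^2 * 22 = 1*22 = 22
  bit 2 = 1: r = r^2 * 22 mod 23 = 22^2 * 22 = 1*22 = 22
  bit 3 = 1: r = r^2 * 22 mod 23 = 22^2 * 22 = 1*22 = 22
  -> s = B^a = 22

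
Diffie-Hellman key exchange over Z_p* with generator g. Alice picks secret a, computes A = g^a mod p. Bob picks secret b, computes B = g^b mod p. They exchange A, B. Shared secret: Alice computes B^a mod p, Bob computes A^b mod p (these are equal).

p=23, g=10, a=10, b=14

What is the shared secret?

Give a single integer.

Answer: 2

Derivation:
A = 10^10 mod 23  (bits of 10 = 1010)
  bit 0 = 1: r = r^2 * 10 mod 23 = 1^2 * 10 = 1*10 = 10
  bit 1 = 0: r = r^2 mod 23 = 10^2 = 8
  bit 2 = 1: r = r^2 * 10 mod 23 = 8^2 * 10 = 18*10 = 19
  bit 3 = 0: r = r^2 mod 23 = 19^2 = 16
  -> A = 16
B = 10^14 mod 23  (bits of 14 = 1110)
  bit 0 = 1: r = r^2 * 10 mod 23 = 1^2 * 10 = 1*10 = 10
  bit 1 = 1: r = r^2 * 10 mod 23 = 10^2 * 10 = 8*10 = 11
  bit 2 = 1: r = r^2 * 10 mod 23 = 11^2 * 10 = 6*10 = 14
  bit 3 = 0: r = r^2 mod 23 = 14^2 = 12
  -> B = 12
s = B^a = 12^10 mod 23  (bits of 10 = 1010)
  bit 0 = 1: r = r^2 * 12 mod 23 = 1^2 * 12 = 1*12 = 12
  bit 1 = 0: r = r^2 mod 23 = 12^2 = 6
  bit 2 = 1: r = r^2 * 12 mod 23 = 6^2 * 12 = 13*12 = 18
  bit 3 = 0: r = r^2 mod 23 = 18^2 = 2
  -> s = B^a = 2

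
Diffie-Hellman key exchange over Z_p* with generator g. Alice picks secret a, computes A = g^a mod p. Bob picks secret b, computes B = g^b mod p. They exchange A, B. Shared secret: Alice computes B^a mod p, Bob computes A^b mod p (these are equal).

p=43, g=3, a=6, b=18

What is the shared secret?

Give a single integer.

A = 3^6 mod 43  (bits of 6 = 110)
  bit 0 = 1: r = r^2 * 3 mod 43 = 1^2 * 3 = 1*3 = 3
  bit 1 = 1: r = r^2 * 3 mod 43 = 3^2 * 3 = 9*3 = 27
  bit 2 = 0: r = r^2 mod 43 = 27^2 = 41
  -> A = 41
B = 3^18 mod 43  (bits of 18 = 10010)
  bit 0 = 1: r = r^2 * 3 mod 43 = 1^2 * 3 = 1*3 = 3
  bit 1 = 0: r = r^2 mod 43 = 3^2 = 9
  bit 2 = 0: r = r^2 mod 43 = 9^2 = 38
  bit 3 = 1: r = r^2 * 3 mod 43 = 38^2 * 3 = 25*3 = 32
  bit 4 = 0: r = r^2 mod 43 = 32^2 = 35
  -> B = 35
s = B^a = 35^6 mod 43  (bits of 6 = 110)
  bit 0 = 1: r = r^2 * 35 mod 43 = 1^2 * 35 = 1*35 = 35
  bit 1 = 1: r = r^2 * 35 mod 43 = 35^2 * 35 = 21*35 = 4
  bit 2 = 0: r = r^2 mod 43 = 4^2 = 16
  -> s = B^a = 16

Answer: 16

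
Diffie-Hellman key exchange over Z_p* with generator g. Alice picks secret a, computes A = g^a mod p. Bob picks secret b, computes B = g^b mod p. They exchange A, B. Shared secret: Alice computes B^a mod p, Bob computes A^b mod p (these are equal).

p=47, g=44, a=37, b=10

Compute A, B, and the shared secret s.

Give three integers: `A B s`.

A = 44^37 mod 47  (bits of 37 = 100101)
  bit 0 = 1: r = r^2 * 44 mod 47 = 1^2 * 44 = 1*44 = 44
  bit 1 = 0: r = r^2 mod 47 = 44^2 = 9
  bit 2 = 0: r = r^2 mod 47 = 9^2 = 34
  bit 3 = 1: r = r^2 * 44 mod 47 = 34^2 * 44 = 28*44 = 10
  bit 4 = 0: r = r^2 mod 47 = 10^2 = 6
  bit 5 = 1: r = r^2 * 44 mod 47 = 6^2 * 44 = 36*44 = 33
  -> A = 33
B = 44^10 mod 47  (bits of 10 = 1010)
  bit 0 = 1: r = r^2 * 44 mod 47 = 1^2 * 44 = 1*44 = 44
  bit 1 = 0: r = r^2 mod 47 = 44^2 = 9
  bit 2 = 1: r = r^2 * 44 mod 47 = 9^2 * 44 = 34*44 = 39
  bit 3 = 0: r = r^2 mod 47 = 39^2 = 17
  -> B = 17
s = B^a = 17^37 mod 47  (bits of 37 = 100101)
  bit 0 = 1: r = r^2 * 17 mod 47 = 1^2 * 17 = 1*17 = 17
  bit 1 = 0: r = r^2 mod 47 = 17^2 = 7
  bit 2 = 0: r = r^2 mod 47 = 7^2 = 2
  bit 3 = 1: r = r^2 * 17 mod 47 = 2^2 * 17 = 4*17 = 21
  bit 4 = 0: r = r^2 mod 47 = 21^2 = 18
  bit 5 = 1: r = r^2 * 17 mod 47 = 18^2 * 17 = 42*17 = 9
  -> s = B^a = 9

Answer: 33 17 9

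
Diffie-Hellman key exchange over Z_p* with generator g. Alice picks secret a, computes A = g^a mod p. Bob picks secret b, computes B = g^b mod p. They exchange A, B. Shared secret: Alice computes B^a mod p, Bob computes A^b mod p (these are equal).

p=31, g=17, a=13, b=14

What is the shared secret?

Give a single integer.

A = 17^13 mod 31  (bits of 13 = 1101)
  bit 0 = 1: r = r^2 * 17 mod 31 = 1^2 * 17 = 1*17 = 17
  bit 1 = 1: r = r^2 * 17 mod 31 = 17^2 * 17 = 10*17 = 15
  bit 2 = 0: r = r^2 mod 31 = 15^2 = 8
  bit 3 = 1: r = r^2 * 17 mod 31 = 8^2 * 17 = 2*17 = 3
  -> A = 3
B = 17^14 mod 31  (bits of 14 = 1110)
  bit 0 = 1: r = r^2 * 17 mod 31 = 1^2 * 17 = 1*17 = 17
  bit 1 = 1: r = r^2 * 17 mod 31 = 17^2 * 17 = 10*17 = 15
  bit 2 = 1: r = r^2 * 17 mod 31 = 15^2 * 17 = 8*17 = 12
  bit 3 = 0: r = r^2 mod 31 = 12^2 = 20
  -> B = 20
s = B^a = 20^13 mod 31  (bits of 13 = 1101)
  bit 0 = 1: r = r^2 * 20 mod 31 = 1^2 * 20 = 1*20 = 20
  bit 1 = 1: r = r^2 * 20 mod 31 = 20^2 * 20 = 28*20 = 2
  bit 2 = 0: r = r^2 mod 31 = 2^2 = 4
  bit 3 = 1: r = r^2 * 20 mod 31 = 4^2 * 20 = 16*20 = 10
  -> s = B^a = 10

Answer: 10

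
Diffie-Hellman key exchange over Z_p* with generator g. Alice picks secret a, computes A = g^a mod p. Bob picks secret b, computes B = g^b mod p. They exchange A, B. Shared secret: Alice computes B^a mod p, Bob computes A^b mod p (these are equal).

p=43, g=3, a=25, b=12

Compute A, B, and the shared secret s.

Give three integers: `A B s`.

Answer: 5 4 41

Derivation:
A = 3^25 mod 43  (bits of 25 = 11001)
  bit 0 = 1: r = r^2 * 3 mod 43 = 1^2 * 3 = 1*3 = 3
  bit 1 = 1: r = r^2 * 3 mod 43 = 3^2 * 3 = 9*3 = 27
  bit 2 = 0: r = r^2 mod 43 = 27^2 = 41
  bit 3 = 0: r = r^2 mod 43 = 41^2 = 4
  bit 4 = 1: r = r^2 * 3 mod 43 = 4^2 * 3 = 16*3 = 5
  -> A = 5
B = 3^12 mod 43  (bits of 12 = 1100)
  bit 0 = 1: r = r^2 * 3 mod 43 = 1^2 * 3 = 1*3 = 3
  bit 1 = 1: r = r^2 * 3 mod 43 = 3^2 * 3 = 9*3 = 27
  bit 2 = 0: r = r^2 mod 43 = 27^2 = 41
  bit 3 = 0: r = r^2 mod 43 = 41^2 = 4
  -> B = 4
s = B^a = 4^25 mod 43  (bits of 25 = 11001)
  bit 0 = 1: r = r^2 * 4 mod 43 = 1^2 * 4 = 1*4 = 4
  bit 1 = 1: r = r^2 * 4 mod 43 = 4^2 * 4 = 16*4 = 21
  bit 2 = 0: r = r^2 mod 43 = 21^2 = 11
  bit 3 = 0: r = r^2 mod 43 = 11^2 = 35
  bit 4 = 1: r = r^2 * 4 mod 43 = 35^2 * 4 = 21*4 = 41
  -> s = B^a = 41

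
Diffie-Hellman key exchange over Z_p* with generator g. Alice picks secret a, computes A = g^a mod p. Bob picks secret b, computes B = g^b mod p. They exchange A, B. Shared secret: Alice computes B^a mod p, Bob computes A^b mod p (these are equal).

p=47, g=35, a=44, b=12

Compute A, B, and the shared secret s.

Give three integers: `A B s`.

Answer: 16 24 4

Derivation:
A = 35^44 mod 47  (bits of 44 = 101100)
  bit 0 = 1: r = r^2 * 35 mod 47 = 1^2 * 35 = 1*35 = 35
  bit 1 = 0: r = r^2 mod 47 = 35^2 = 3
  bit 2 = 1: r = r^2 * 35 mod 47 = 3^2 * 35 = 9*35 = 33
  bit 3 = 1: r = r^2 * 35 mod 47 = 33^2 * 35 = 8*35 = 45
  bit 4 = 0: r = r^2 mod 47 = 45^2 = 4
  bit 5 = 0: r = r^2 mod 47 = 4^2 = 16
  -> A = 16
B = 35^12 mod 47  (bits of 12 = 1100)
  bit 0 = 1: r = r^2 * 35 mod 47 = 1^2 * 35 = 1*35 = 35
  bit 1 = 1: r = r^2 * 35 mod 47 = 35^2 * 35 = 3*35 = 11
  bit 2 = 0: r = r^2 mod 47 = 11^2 = 27
  bit 3 = 0: r = r^2 mod 47 = 27^2 = 24
  -> B = 24
s = B^a = 24^44 mod 47  (bits of 44 = 101100)
  bit 0 = 1: r = r^2 * 24 mod 47 = 1^2 * 24 = 1*24 = 24
  bit 1 = 0: r = r^2 mod 47 = 24^2 = 12
  bit 2 = 1: r = r^2 * 24 mod 47 = 12^2 * 24 = 3*24 = 25
  bit 3 = 1: r = r^2 * 24 mod 47 = 25^2 * 24 = 14*24 = 7
  bit 4 = 0: r = r^2 mod 47 = 7^2 = 2
  bit 5 = 0: r = r^2 mod 47 = 2^2 = 4
  -> s = B^a = 4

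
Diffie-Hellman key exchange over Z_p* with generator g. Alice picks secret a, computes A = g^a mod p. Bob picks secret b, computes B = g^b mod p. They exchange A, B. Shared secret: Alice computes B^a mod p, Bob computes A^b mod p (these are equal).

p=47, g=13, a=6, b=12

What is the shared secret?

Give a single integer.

A = 13^6 mod 47  (bits of 6 = 110)
  bit 0 = 1: r = r^2 * 13 mod 47 = 1^2 * 13 = 1*13 = 13
  bit 1 = 1: r = r^2 * 13 mod 47 = 13^2 * 13 = 28*13 = 35
  bit 2 = 0: r = r^2 mod 47 = 35^2 = 3
  -> A = 3
B = 13^12 mod 47  (bits of 12 = 1100)
  bit 0 = 1: r = r^2 * 13 mod 47 = 1^2 * 13 = 1*13 = 13
  bit 1 = 1: r = r^2 * 13 mod 47 = 13^2 * 13 = 28*13 = 35
  bit 2 = 0: r = r^2 mod 47 = 35^2 = 3
  bit 3 = 0: r = r^2 mod 47 = 3^2 = 9
  -> B = 9
s = B^a = 9^6 mod 47  (bits of 6 = 110)
  bit 0 = 1: r = r^2 * 9 mod 47 = 1^2 * 9 = 1*9 = 9
  bit 1 = 1: r = r^2 * 9 mod 47 = 9^2 * 9 = 34*9 = 24
  bit 2 = 0: r = r^2 mod 47 = 24^2 = 12
  -> s = B^a = 12

Answer: 12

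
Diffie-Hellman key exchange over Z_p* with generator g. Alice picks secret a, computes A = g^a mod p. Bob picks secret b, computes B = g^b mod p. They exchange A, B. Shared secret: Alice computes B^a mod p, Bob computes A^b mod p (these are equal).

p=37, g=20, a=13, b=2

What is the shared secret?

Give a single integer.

A = 20^13 mod 37  (bits of 13 = 1101)
  bit 0 = 1: r = r^2 * 20 mod 37 = 1^2 * 20 = 1*20 = 20
  bit 1 = 1: r = r^2 * 20 mod 37 = 20^2 * 20 = 30*20 = 8
  bit 2 = 0: r = r^2 mod 37 = 8^2 = 27
  bit 3 = 1: r = r^2 * 20 mod 37 = 27^2 * 20 = 26*20 = 2
  -> A = 2
B = 20^2 mod 37  (bits of 2 = 10)
  bit 0 = 1: r = r^2 * 20 mod 37 = 1^2 * 20 = 1*20 = 20
  bit 1 = 0: r = r^2 mod 37 = 20^2 = 30
  -> B = 30
s = B^a = 30^13 mod 37  (bits of 13 = 1101)
  bit 0 = 1: r = r^2 * 30 mod 37 = 1^2 * 30 = 1*30 = 30
  bit 1 = 1: r = r^2 * 30 mod 37 = 30^2 * 30 = 12*30 = 27
  bit 2 = 0: r = r^2 mod 37 = 27^2 = 26
  bit 3 = 1: r = r^2 * 30 mod 37 = 26^2 * 30 = 10*30 = 4
  -> s = B^a = 4

Answer: 4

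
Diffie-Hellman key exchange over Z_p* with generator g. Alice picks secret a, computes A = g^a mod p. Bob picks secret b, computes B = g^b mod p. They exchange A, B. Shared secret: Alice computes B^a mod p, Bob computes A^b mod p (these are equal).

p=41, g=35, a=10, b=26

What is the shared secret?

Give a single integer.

Answer: 40

Derivation:
A = 35^10 mod 41  (bits of 10 = 1010)
  bit 0 = 1: r = r^2 * 35 mod 41 = 1^2 * 35 = 1*35 = 35
  bit 1 = 0: r = r^2 mod 41 = 35^2 = 36
  bit 2 = 1: r = r^2 * 35 mod 41 = 36^2 * 35 = 25*35 = 14
  bit 3 = 0: r = r^2 mod 41 = 14^2 = 32
  -> A = 32
B = 35^26 mod 41  (bits of 26 = 11010)
  bit 0 = 1: r = r^2 * 35 mod 41 = 1^2 * 35 = 1*35 = 35
  bit 1 = 1: r = r^2 * 35 mod 41 = 35^2 * 35 = 36*35 = 30
  bit 2 = 0: r = r^2 mod 41 = 30^2 = 39
  bit 3 = 1: r = r^2 * 35 mod 41 = 39^2 * 35 = 4*35 = 17
  bit 4 = 0: r = r^2 mod 41 = 17^2 = 2
  -> B = 2
s = B^a = 2^10 mod 41  (bits of 10 = 1010)
  bit 0 = 1: r = r^2 * 2 mod 41 = 1^2 * 2 = 1*2 = 2
  bit 1 = 0: r = r^2 mod 41 = 2^2 = 4
  bit 2 = 1: r = r^2 * 2 mod 41 = 4^2 * 2 = 16*2 = 32
  bit 3 = 0: r = r^2 mod 41 = 32^2 = 40
  -> s = B^a = 40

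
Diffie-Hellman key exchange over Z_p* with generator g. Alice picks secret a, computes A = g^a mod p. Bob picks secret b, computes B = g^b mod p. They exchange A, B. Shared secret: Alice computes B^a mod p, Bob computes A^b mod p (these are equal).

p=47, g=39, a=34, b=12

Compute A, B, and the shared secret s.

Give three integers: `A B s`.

A = 39^34 mod 47  (bits of 34 = 100010)
  bit 0 = 1: r = r^2 * 39 mod 47 = 1^2 * 39 = 1*39 = 39
  bit 1 = 0: r = r^2 mod 47 = 39^2 = 17
  bit 2 = 0: r = r^2 mod 47 = 17^2 = 7
  bit 3 = 0: r = r^2 mod 47 = 7^2 = 2
  bit 4 = 1: r = r^2 * 39 mod 47 = 2^2 * 39 = 4*39 = 15
  bit 5 = 0: r = r^2 mod 47 = 15^2 = 37
  -> A = 37
B = 39^12 mod 47  (bits of 12 = 1100)
  bit 0 = 1: r = r^2 * 39 mod 47 = 1^2 * 39 = 1*39 = 39
  bit 1 = 1: r = r^2 * 39 mod 47 = 39^2 * 39 = 17*39 = 5
  bit 2 = 0: r = r^2 mod 47 = 5^2 = 25
  bit 3 = 0: r = r^2 mod 47 = 25^2 = 14
  -> B = 14
s = B^a = 14^34 mod 47  (bits of 34 = 100010)
  bit 0 = 1: r = r^2 * 14 mod 47 = 1^2 * 14 = 1*14 = 14
  bit 1 = 0: r = r^2 mod 47 = 14^2 = 8
  bit 2 = 0: r = r^2 mod 47 = 8^2 = 17
  bit 3 = 0: r = r^2 mod 47 = 17^2 = 7
  bit 4 = 1: r = r^2 * 14 mod 47 = 7^2 * 14 = 2*14 = 28
  bit 5 = 0: r = r^2 mod 47 = 28^2 = 32
  -> s = B^a = 32

Answer: 37 14 32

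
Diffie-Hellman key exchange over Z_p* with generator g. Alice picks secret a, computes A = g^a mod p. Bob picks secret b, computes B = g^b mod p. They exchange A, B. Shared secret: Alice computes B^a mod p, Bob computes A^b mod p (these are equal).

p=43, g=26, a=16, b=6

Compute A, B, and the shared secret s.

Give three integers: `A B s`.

A = 26^16 mod 43  (bits of 16 = 10000)
  bit 0 = 1: r = r^2 * 26 mod 43 = 1^2 * 26 = 1*26 = 26
  bit 1 = 0: r = r^2 mod 43 = 26^2 = 31
  bit 2 = 0: r = r^2 mod 43 = 31^2 = 15
  bit 3 = 0: r = r^2 mod 43 = 15^2 = 10
  bit 4 = 0: r = r^2 mod 43 = 10^2 = 14
  -> A = 14
B = 26^6 mod 43  (bits of 6 = 110)
  bit 0 = 1: r = r^2 * 26 mod 43 = 1^2 * 26 = 1*26 = 26
  bit 1 = 1: r = r^2 * 26 mod 43 = 26^2 * 26 = 31*26 = 32
  bit 2 = 0: r = r^2 mod 43 = 32^2 = 35
  -> B = 35
s = B^a = 35^16 mod 43  (bits of 16 = 10000)
  bit 0 = 1: r = r^2 * 35 mod 43 = 1^2 * 35 = 1*35 = 35
  bit 1 = 0: r = r^2 mod 43 = 35^2 = 21
  bit 2 = 0: r = r^2 mod 43 = 21^2 = 11
  bit 3 = 0: r = r^2 mod 43 = 11^2 = 35
  bit 4 = 0: r = r^2 mod 43 = 35^2 = 21
  -> s = B^a = 21

Answer: 14 35 21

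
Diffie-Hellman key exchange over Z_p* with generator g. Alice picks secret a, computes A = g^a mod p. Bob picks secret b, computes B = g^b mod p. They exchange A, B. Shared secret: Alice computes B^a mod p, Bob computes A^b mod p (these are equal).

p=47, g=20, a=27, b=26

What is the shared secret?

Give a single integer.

A = 20^27 mod 47  (bits of 27 = 11011)
  bit 0 = 1: r = r^2 * 20 mod 47 = 1^2 * 20 = 1*20 = 20
  bit 1 = 1: r = r^2 * 20 mod 47 = 20^2 * 20 = 24*20 = 10
  bit 2 = 0: r = r^2 mod 47 = 10^2 = 6
  bit 3 = 1: r = r^2 * 20 mod 47 = 6^2 * 20 = 36*20 = 15
  bit 4 = 1: r = r^2 * 20 mod 47 = 15^2 * 20 = 37*20 = 35
  -> A = 35
B = 20^26 mod 47  (bits of 26 = 11010)
  bit 0 = 1: r = r^2 * 20 mod 47 = 1^2 * 20 = 1*20 = 20
  bit 1 = 1: r = r^2 * 20 mod 47 = 20^2 * 20 = 24*20 = 10
  bit 2 = 0: r = r^2 mod 47 = 10^2 = 6
  bit 3 = 1: r = r^2 * 20 mod 47 = 6^2 * 20 = 36*20 = 15
  bit 4 = 0: r = r^2 mod 47 = 15^2 = 37
  -> B = 37
s = B^a = 37^27 mod 47  (bits of 27 = 11011)
  bit 0 = 1: r = r^2 * 37 mod 47 = 1^2 * 37 = 1*37 = 37
  bit 1 = 1: r = r^2 * 37 mod 47 = 37^2 * 37 = 6*37 = 34
  bit 2 = 0: r = r^2 mod 47 = 34^2 = 28
  bit 3 = 1: r = r^2 * 37 mod 47 = 28^2 * 37 = 32*37 = 9
  bit 4 = 1: r = r^2 * 37 mod 47 = 9^2 * 37 = 34*37 = 36
  -> s = B^a = 36

Answer: 36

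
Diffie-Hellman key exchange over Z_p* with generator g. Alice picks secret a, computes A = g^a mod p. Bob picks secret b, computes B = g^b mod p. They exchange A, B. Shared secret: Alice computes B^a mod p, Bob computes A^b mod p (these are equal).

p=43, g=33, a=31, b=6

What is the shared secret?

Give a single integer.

Answer: 4

Derivation:
A = 33^31 mod 43  (bits of 31 = 11111)
  bit 0 = 1: r = r^2 * 33 mod 43 = 1^2 * 33 = 1*33 = 33
  bit 1 = 1: r = r^2 * 33 mod 43 = 33^2 * 33 = 14*33 = 32
  bit 2 = 1: r = r^2 * 33 mod 43 = 32^2 * 33 = 35*33 = 37
  bit 3 = 1: r = r^2 * 33 mod 43 = 37^2 * 33 = 36*33 = 27
  bit 4 = 1: r = r^2 * 33 mod 43 = 27^2 * 33 = 41*33 = 20
  -> A = 20
B = 33^6 mod 43  (bits of 6 = 110)
  bit 0 = 1: r = r^2 * 33 mod 43 = 1^2 * 33 = 1*33 = 33
  bit 1 = 1: r = r^2 * 33 mod 43 = 33^2 * 33 = 14*33 = 32
  bit 2 = 0: r = r^2 mod 43 = 32^2 = 35
  -> B = 35
s = B^a = 35^31 mod 43  (bits of 31 = 11111)
  bit 0 = 1: r = r^2 * 35 mod 43 = 1^2 * 35 = 1*35 = 35
  bit 1 = 1: r = r^2 * 35 mod 43 = 35^2 * 35 = 21*35 = 4
  bit 2 = 1: r = r^2 * 35 mod 43 = 4^2 * 35 = 16*35 = 1
  bit 3 = 1: r = r^2 * 35 mod 43 = 1^2 * 35 = 1*35 = 35
  bit 4 = 1: r = r^2 * 35 mod 43 = 35^2 * 35 = 21*35 = 4
  -> s = B^a = 4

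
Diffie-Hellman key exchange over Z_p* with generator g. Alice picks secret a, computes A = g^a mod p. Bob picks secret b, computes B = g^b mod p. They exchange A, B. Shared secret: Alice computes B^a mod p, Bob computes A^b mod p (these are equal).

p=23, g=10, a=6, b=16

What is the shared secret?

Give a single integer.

Answer: 2

Derivation:
A = 10^6 mod 23  (bits of 6 = 110)
  bit 0 = 1: r = r^2 * 10 mod 23 = 1^2 * 10 = 1*10 = 10
  bit 1 = 1: r = r^2 * 10 mod 23 = 10^2 * 10 = 8*10 = 11
  bit 2 = 0: r = r^2 mod 23 = 11^2 = 6
  -> A = 6
B = 10^16 mod 23  (bits of 16 = 10000)
  bit 0 = 1: r = r^2 * 10 mod 23 = 1^2 * 10 = 1*10 = 10
  bit 1 = 0: r = r^2 mod 23 = 10^2 = 8
  bit 2 = 0: r = r^2 mod 23 = 8^2 = 18
  bit 3 = 0: r = r^2 mod 23 = 18^2 = 2
  bit 4 = 0: r = r^2 mod 23 = 2^2 = 4
  -> B = 4
s = B^a = 4^6 mod 23  (bits of 6 = 110)
  bit 0 = 1: r = r^2 * 4 mod 23 = 1^2 * 4 = 1*4 = 4
  bit 1 = 1: r = r^2 * 4 mod 23 = 4^2 * 4 = 16*4 = 18
  bit 2 = 0: r = r^2 mod 23 = 18^2 = 2
  -> s = B^a = 2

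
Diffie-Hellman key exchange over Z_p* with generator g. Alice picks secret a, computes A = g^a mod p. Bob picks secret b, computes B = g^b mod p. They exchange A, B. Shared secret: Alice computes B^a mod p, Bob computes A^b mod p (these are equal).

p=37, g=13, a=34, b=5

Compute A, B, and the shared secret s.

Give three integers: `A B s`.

Answer: 30 35 28

Derivation:
A = 13^34 mod 37  (bits of 34 = 100010)
  bit 0 = 1: r = r^2 * 13 mod 37 = 1^2 * 13 = 1*13 = 13
  bit 1 = 0: r = r^2 mod 37 = 13^2 = 21
  bit 2 = 0: r = r^2 mod 37 = 21^2 = 34
  bit 3 = 0: r = r^2 mod 37 = 34^2 = 9
  bit 4 = 1: r = r^2 * 13 mod 37 = 9^2 * 13 = 7*13 = 17
  bit 5 = 0: r = r^2 mod 37 = 17^2 = 30
  -> A = 30
B = 13^5 mod 37  (bits of 5 = 101)
  bit 0 = 1: r = r^2 * 13 mod 37 = 1^2 * 13 = 1*13 = 13
  bit 1 = 0: r = r^2 mod 37 = 13^2 = 21
  bit 2 = 1: r = r^2 * 13 mod 37 = 21^2 * 13 = 34*13 = 35
  -> B = 35
s = B^a = 35^34 mod 37  (bits of 34 = 100010)
  bit 0 = 1: r = r^2 * 35 mod 37 = 1^2 * 35 = 1*35 = 35
  bit 1 = 0: r = r^2 mod 37 = 35^2 = 4
  bit 2 = 0: r = r^2 mod 37 = 4^2 = 16
  bit 3 = 0: r = r^2 mod 37 = 16^2 = 34
  bit 4 = 1: r = r^2 * 35 mod 37 = 34^2 * 35 = 9*35 = 19
  bit 5 = 0: r = r^2 mod 37 = 19^2 = 28
  -> s = B^a = 28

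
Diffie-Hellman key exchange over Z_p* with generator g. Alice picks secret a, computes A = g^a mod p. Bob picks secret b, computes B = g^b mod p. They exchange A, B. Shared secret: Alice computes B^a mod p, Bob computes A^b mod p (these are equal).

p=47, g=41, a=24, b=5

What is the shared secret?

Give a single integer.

A = 41^24 mod 47  (bits of 24 = 11000)
  bit 0 = 1: r = r^2 * 41 mod 47 = 1^2 * 41 = 1*41 = 41
  bit 1 = 1: r = r^2 * 41 mod 47 = 41^2 * 41 = 36*41 = 19
  bit 2 = 0: r = r^2 mod 47 = 19^2 = 32
  bit 3 = 0: r = r^2 mod 47 = 32^2 = 37
  bit 4 = 0: r = r^2 mod 47 = 37^2 = 6
  -> A = 6
B = 41^5 mod 47  (bits of 5 = 101)
  bit 0 = 1: r = r^2 * 41 mod 47 = 1^2 * 41 = 1*41 = 41
  bit 1 = 0: r = r^2 mod 47 = 41^2 = 36
  bit 2 = 1: r = r^2 * 41 mod 47 = 36^2 * 41 = 27*41 = 26
  -> B = 26
s = B^a = 26^24 mod 47  (bits of 24 = 11000)
  bit 0 = 1: r = r^2 * 26 mod 47 = 1^2 * 26 = 1*26 = 26
  bit 1 = 1: r = r^2 * 26 mod 47 = 26^2 * 26 = 18*26 = 45
  bit 2 = 0: r = r^2 mod 47 = 45^2 = 4
  bit 3 = 0: r = r^2 mod 47 = 4^2 = 16
  bit 4 = 0: r = r^2 mod 47 = 16^2 = 21
  -> s = B^a = 21

Answer: 21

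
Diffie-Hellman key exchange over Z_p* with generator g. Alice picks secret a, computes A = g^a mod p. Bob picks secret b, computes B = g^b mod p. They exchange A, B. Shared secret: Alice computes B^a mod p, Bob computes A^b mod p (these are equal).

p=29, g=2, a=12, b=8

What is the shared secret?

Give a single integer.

A = 2^12 mod 29  (bits of 12 = 1100)
  bit 0 = 1: r = r^2 * 2 mod 29 = 1^2 * 2 = 1*2 = 2
  bit 1 = 1: r = r^2 * 2 mod 29 = 2^2 * 2 = 4*2 = 8
  bit 2 = 0: r = r^2 mod 29 = 8^2 = 6
  bit 3 = 0: r = r^2 mod 29 = 6^2 = 7
  -> A = 7
B = 2^8 mod 29  (bits of 8 = 1000)
  bit 0 = 1: r = r^2 * 2 mod 29 = 1^2 * 2 = 1*2 = 2
  bit 1 = 0: r = r^2 mod 29 = 2^2 = 4
  bit 2 = 0: r = r^2 mod 29 = 4^2 = 16
  bit 3 = 0: r = r^2 mod 29 = 16^2 = 24
  -> B = 24
s = B^a = 24^12 mod 29  (bits of 12 = 1100)
  bit 0 = 1: r = r^2 * 24 mod 29 = 1^2 * 24 = 1*24 = 24
  bit 1 = 1: r = r^2 * 24 mod 29 = 24^2 * 24 = 25*24 = 20
  bit 2 = 0: r = r^2 mod 29 = 20^2 = 23
  bit 3 = 0: r = r^2 mod 29 = 23^2 = 7
  -> s = B^a = 7

Answer: 7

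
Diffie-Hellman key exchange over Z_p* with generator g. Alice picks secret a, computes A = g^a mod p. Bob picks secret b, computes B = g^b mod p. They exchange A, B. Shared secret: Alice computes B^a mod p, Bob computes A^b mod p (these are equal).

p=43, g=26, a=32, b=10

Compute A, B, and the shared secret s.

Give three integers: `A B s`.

Answer: 24 9 40

Derivation:
A = 26^32 mod 43  (bits of 32 = 100000)
  bit 0 = 1: r = r^2 * 26 mod 43 = 1^2 * 26 = 1*26 = 26
  bit 1 = 0: r = r^2 mod 43 = 26^2 = 31
  bit 2 = 0: r = r^2 mod 43 = 31^2 = 15
  bit 3 = 0: r = r^2 mod 43 = 15^2 = 10
  bit 4 = 0: r = r^2 mod 43 = 10^2 = 14
  bit 5 = 0: r = r^2 mod 43 = 14^2 = 24
  -> A = 24
B = 26^10 mod 43  (bits of 10 = 1010)
  bit 0 = 1: r = r^2 * 26 mod 43 = 1^2 * 26 = 1*26 = 26
  bit 1 = 0: r = r^2 mod 43 = 26^2 = 31
  bit 2 = 1: r = r^2 * 26 mod 43 = 31^2 * 26 = 15*26 = 3
  bit 3 = 0: r = r^2 mod 43 = 3^2 = 9
  -> B = 9
s = B^a = 9^32 mod 43  (bits of 32 = 100000)
  bit 0 = 1: r = r^2 * 9 mod 43 = 1^2 * 9 = 1*9 = 9
  bit 1 = 0: r = r^2 mod 43 = 9^2 = 38
  bit 2 = 0: r = r^2 mod 43 = 38^2 = 25
  bit 3 = 0: r = r^2 mod 43 = 25^2 = 23
  bit 4 = 0: r = r^2 mod 43 = 23^2 = 13
  bit 5 = 0: r = r^2 mod 43 = 13^2 = 40
  -> s = B^a = 40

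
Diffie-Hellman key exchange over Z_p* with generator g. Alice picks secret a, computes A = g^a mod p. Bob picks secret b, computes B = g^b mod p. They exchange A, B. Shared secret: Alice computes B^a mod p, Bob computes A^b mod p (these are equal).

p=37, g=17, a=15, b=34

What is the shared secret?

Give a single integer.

A = 17^15 mod 37  (bits of 15 = 1111)
  bit 0 = 1: r = r^2 * 17 mod 37 = 1^2 * 17 = 1*17 = 17
  bit 1 = 1: r = r^2 * 17 mod 37 = 17^2 * 17 = 30*17 = 29
  bit 2 = 1: r = r^2 * 17 mod 37 = 29^2 * 17 = 27*17 = 15
  bit 3 = 1: r = r^2 * 17 mod 37 = 15^2 * 17 = 3*17 = 14
  -> A = 14
B = 17^34 mod 37  (bits of 34 = 100010)
  bit 0 = 1: r = r^2 * 17 mod 37 = 1^2 * 17 = 1*17 = 17
  bit 1 = 0: r = r^2 mod 37 = 17^2 = 30
  bit 2 = 0: r = r^2 mod 37 = 30^2 = 12
  bit 3 = 0: r = r^2 mod 37 = 12^2 = 33
  bit 4 = 1: r = r^2 * 17 mod 37 = 33^2 * 17 = 16*17 = 13
  bit 5 = 0: r = r^2 mod 37 = 13^2 = 21
  -> B = 21
s = B^a = 21^15 mod 37  (bits of 15 = 1111)
  bit 0 = 1: r = r^2 * 21 mod 37 = 1^2 * 21 = 1*21 = 21
  bit 1 = 1: r = r^2 * 21 mod 37 = 21^2 * 21 = 34*21 = 11
  bit 2 = 1: r = r^2 * 21 mod 37 = 11^2 * 21 = 10*21 = 25
  bit 3 = 1: r = r^2 * 21 mod 37 = 25^2 * 21 = 33*21 = 27
  -> s = B^a = 27

Answer: 27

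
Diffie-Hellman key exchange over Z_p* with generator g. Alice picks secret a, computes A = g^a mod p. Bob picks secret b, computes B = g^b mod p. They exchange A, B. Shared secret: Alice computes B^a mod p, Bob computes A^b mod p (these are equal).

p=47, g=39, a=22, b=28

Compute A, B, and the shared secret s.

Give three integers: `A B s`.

A = 39^22 mod 47  (bits of 22 = 10110)
  bit 0 = 1: r = r^2 * 39 mod 47 = 1^2 * 39 = 1*39 = 39
  bit 1 = 0: r = r^2 mod 47 = 39^2 = 17
  bit 2 = 1: r = r^2 * 39 mod 47 = 17^2 * 39 = 7*39 = 38
  bit 3 = 1: r = r^2 * 39 mod 47 = 38^2 * 39 = 34*39 = 10
  bit 4 = 0: r = r^2 mod 47 = 10^2 = 6
  -> A = 6
B = 39^28 mod 47  (bits of 28 = 11100)
  bit 0 = 1: r = r^2 * 39 mod 47 = 1^2 * 39 = 1*39 = 39
  bit 1 = 1: r = r^2 * 39 mod 47 = 39^2 * 39 = 17*39 = 5
  bit 2 = 1: r = r^2 * 39 mod 47 = 5^2 * 39 = 25*39 = 35
  bit 3 = 0: r = r^2 mod 47 = 35^2 = 3
  bit 4 = 0: r = r^2 mod 47 = 3^2 = 9
  -> B = 9
s = B^a = 9^22 mod 47  (bits of 22 = 10110)
  bit 0 = 1: r = r^2 * 9 mod 47 = 1^2 * 9 = 1*9 = 9
  bit 1 = 0: r = r^2 mod 47 = 9^2 = 34
  bit 2 = 1: r = r^2 * 9 mod 47 = 34^2 * 9 = 28*9 = 17
  bit 3 = 1: r = r^2 * 9 mod 47 = 17^2 * 9 = 7*9 = 16
  bit 4 = 0: r = r^2 mod 47 = 16^2 = 21
  -> s = B^a = 21

Answer: 6 9 21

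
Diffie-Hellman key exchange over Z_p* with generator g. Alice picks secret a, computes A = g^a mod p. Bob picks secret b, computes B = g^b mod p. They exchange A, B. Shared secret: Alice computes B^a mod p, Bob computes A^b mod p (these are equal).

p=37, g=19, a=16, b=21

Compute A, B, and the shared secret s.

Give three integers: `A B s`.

A = 19^16 mod 37  (bits of 16 = 10000)
  bit 0 = 1: r = r^2 * 19 mod 37 = 1^2 * 19 = 1*19 = 19
  bit 1 = 0: r = r^2 mod 37 = 19^2 = 28
  bit 2 = 0: r = r^2 mod 37 = 28^2 = 7
  bit 3 = 0: r = r^2 mod 37 = 7^2 = 12
  bit 4 = 0: r = r^2 mod 37 = 12^2 = 33
  -> A = 33
B = 19^21 mod 37  (bits of 21 = 10101)
  bit 0 = 1: r = r^2 * 19 mod 37 = 1^2 * 19 = 1*19 = 19
  bit 1 = 0: r = r^2 mod 37 = 19^2 = 28
  bit 2 = 1: r = r^2 * 19 mod 37 = 28^2 * 19 = 7*19 = 22
  bit 3 = 0: r = r^2 mod 37 = 22^2 = 3
  bit 4 = 1: r = r^2 * 19 mod 37 = 3^2 * 19 = 9*19 = 23
  -> B = 23
s = B^a = 23^16 mod 37  (bits of 16 = 10000)
  bit 0 = 1: r = r^2 * 23 mod 37 = 1^2 * 23 = 1*23 = 23
  bit 1 = 0: r = r^2 mod 37 = 23^2 = 11
  bit 2 = 0: r = r^2 mod 37 = 11^2 = 10
  bit 3 = 0: r = r^2 mod 37 = 10^2 = 26
  bit 4 = 0: r = r^2 mod 37 = 26^2 = 10
  -> s = B^a = 10

Answer: 33 23 10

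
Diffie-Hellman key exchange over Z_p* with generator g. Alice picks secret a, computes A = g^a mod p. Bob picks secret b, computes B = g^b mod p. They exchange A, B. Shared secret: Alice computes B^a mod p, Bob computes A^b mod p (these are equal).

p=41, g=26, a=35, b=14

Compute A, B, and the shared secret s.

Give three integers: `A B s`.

A = 26^35 mod 41  (bits of 35 = 100011)
  bit 0 = 1: r = r^2 * 26 mod 41 = 1^2 * 26 = 1*26 = 26
  bit 1 = 0: r = r^2 mod 41 = 26^2 = 20
  bit 2 = 0: r = r^2 mod 41 = 20^2 = 31
  bit 3 = 0: r = r^2 mod 41 = 31^2 = 18
  bit 4 = 1: r = r^2 * 26 mod 41 = 18^2 * 26 = 37*26 = 19
  bit 5 = 1: r = r^2 * 26 mod 41 = 19^2 * 26 = 33*26 = 38
  -> A = 38
B = 26^14 mod 41  (bits of 14 = 1110)
  bit 0 = 1: r = r^2 * 26 mod 41 = 1^2 * 26 = 1*26 = 26
  bit 1 = 1: r = r^2 * 26 mod 41 = 26^2 * 26 = 20*26 = 28
  bit 2 = 1: r = r^2 * 26 mod 41 = 28^2 * 26 = 5*26 = 7
  bit 3 = 0: r = r^2 mod 41 = 7^2 = 8
  -> B = 8
s = B^a = 8^35 mod 41  (bits of 35 = 100011)
  bit 0 = 1: r = r^2 * 8 mod 41 = 1^2 * 8 = 1*8 = 8
  bit 1 = 0: r = r^2 mod 41 = 8^2 = 23
  bit 2 = 0: r = r^2 mod 41 = 23^2 = 37
  bit 3 = 0: r = r^2 mod 41 = 37^2 = 16
  bit 4 = 1: r = r^2 * 8 mod 41 = 16^2 * 8 = 10*8 = 39
  bit 5 = 1: r = r^2 * 8 mod 41 = 39^2 * 8 = 4*8 = 32
  -> s = B^a = 32

Answer: 38 8 32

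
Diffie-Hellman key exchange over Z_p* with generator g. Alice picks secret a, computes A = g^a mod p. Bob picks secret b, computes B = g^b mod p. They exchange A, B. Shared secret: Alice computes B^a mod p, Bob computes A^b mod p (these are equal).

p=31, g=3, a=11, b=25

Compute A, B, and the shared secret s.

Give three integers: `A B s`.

A = 3^11 mod 31  (bits of 11 = 1011)
  bit 0 = 1: r = r^2 * 3 mod 31 = 1^2 * 3 = 1*3 = 3
  bit 1 = 0: r = r^2 mod 31 = 3^2 = 9
  bit 2 = 1: r = r^2 * 3 mod 31 = 9^2 * 3 = 19*3 = 26
  bit 3 = 1: r = r^2 * 3 mod 31 = 26^2 * 3 = 25*3 = 13
  -> A = 13
B = 3^25 mod 31  (bits of 25 = 11001)
  bit 0 = 1: r = r^2 * 3 mod 31 = 1^2 * 3 = 1*3 = 3
  bit 1 = 1: r = r^2 * 3 mod 31 = 3^2 * 3 = 9*3 = 27
  bit 2 = 0: r = r^2 mod 31 = 27^2 = 16
  bit 3 = 0: r = r^2 mod 31 = 16^2 = 8
  bit 4 = 1: r = r^2 * 3 mod 31 = 8^2 * 3 = 2*3 = 6
  -> B = 6
s = B^a = 6^11 mod 31  (bits of 11 = 1011)
  bit 0 = 1: r = r^2 * 6 mod 31 = 1^2 * 6 = 1*6 = 6
  bit 1 = 0: r = r^2 mod 31 = 6^2 = 5
  bit 2 = 1: r = r^2 * 6 mod 31 = 5^2 * 6 = 25*6 = 26
  bit 3 = 1: r = r^2 * 6 mod 31 = 26^2 * 6 = 25*6 = 26
  -> s = B^a = 26

Answer: 13 6 26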